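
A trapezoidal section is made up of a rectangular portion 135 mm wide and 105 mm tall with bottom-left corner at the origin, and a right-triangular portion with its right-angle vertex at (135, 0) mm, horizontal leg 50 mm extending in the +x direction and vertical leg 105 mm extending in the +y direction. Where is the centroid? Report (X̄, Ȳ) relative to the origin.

rectangular portion: A = 135 × 105 = 14175.00, centroid at (67.50, 52.50).
triangular portion: A = ½·50·105 = 2625.00, centroid at (151.67, 35.00).
ΣA = 16800.00 mm²
ΣAX̄ = (14175.00)(67.50) + (2625.00)(151.67) = 1354937.50 mm³
ΣAȲ = (14175.00)(52.50) + (2625.00)(35.00) = 836062.50 mm³
X̄ = 1354937.50 / 16800.00 = 80.65 mm
Ȳ = 836062.50 / 16800.00 = 49.77 mm

X̄ = 80.65 mm, Ȳ = 49.77 mm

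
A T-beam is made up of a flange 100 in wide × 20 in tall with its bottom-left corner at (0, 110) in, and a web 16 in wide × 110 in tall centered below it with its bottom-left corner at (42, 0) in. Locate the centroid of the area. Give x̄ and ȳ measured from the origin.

x̄ = 50.00 in, ȳ = 89.57 in

Part | A | x̄ᵢ | ȳᵢ | A·x̄ᵢ | A·ȳᵢ
web | 1760.00 | 50.00 | 55.00 | 88000.00 | 96800.00
flange | 2000.00 | 50.00 | 120.00 | 100000.00 | 240000.00
Σ | 3760.00 |  |  | 188000.00 | 336800.00
x̄ = 188000.00 / 3760.00 = 50.00 in
ȳ = 336800.00 / 3760.00 = 89.57 in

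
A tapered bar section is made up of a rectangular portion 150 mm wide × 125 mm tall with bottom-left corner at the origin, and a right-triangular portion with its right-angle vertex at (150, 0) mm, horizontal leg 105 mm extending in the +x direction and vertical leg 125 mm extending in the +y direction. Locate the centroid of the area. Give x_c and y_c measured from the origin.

rectangular portion: A = 150 × 125 = 18750.00, centroid at (75.00, 62.50).
triangular portion: A = ½·105·125 = 6562.50, centroid at (185.00, 41.67).
ΣA = 25312.50 mm², ΣAx_c = 2620312.50 mm³, ΣAy_c = 1445312.50 mm³.
x_c = 2620312.50/25312.50 = 103.52 mm; y_c = 1445312.50/25312.50 = 57.10 mm.

x_c = 103.52 mm, y_c = 57.10 mm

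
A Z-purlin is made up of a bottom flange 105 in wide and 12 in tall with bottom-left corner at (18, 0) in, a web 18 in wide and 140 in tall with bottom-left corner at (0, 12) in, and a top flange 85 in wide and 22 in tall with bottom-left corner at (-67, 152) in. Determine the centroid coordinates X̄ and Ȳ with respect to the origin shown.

bottom flange: A = 105 × 12 = 1260.00, centroid at (70.50, 6.00).
web: A = 18 × 140 = 2520.00, centroid at (9.00, 82.00).
top flange: A = 85 × 22 = 1870.00, centroid at (-24.50, 163.00).
ΣA = 5650.00 in², ΣAX̄ = 65695.00 in³, ΣAȲ = 519010.00 in³.
X̄ = 65695.00/5650.00 = 11.63 in; Ȳ = 519010.00/5650.00 = 91.86 in.

X̄ = 11.63 in, Ȳ = 91.86 in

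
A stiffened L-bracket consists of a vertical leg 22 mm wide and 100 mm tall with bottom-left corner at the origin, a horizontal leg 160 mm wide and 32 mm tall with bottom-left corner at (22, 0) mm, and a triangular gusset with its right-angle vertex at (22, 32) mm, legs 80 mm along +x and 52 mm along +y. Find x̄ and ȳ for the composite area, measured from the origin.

x̄ = 68.90 mm, ȳ = 31.33 mm

vertical leg: A = 22 × 100 = 2200.00, centroid at (11.00, 50.00).
horizontal leg: A = 160 × 32 = 5120.00, centroid at (102.00, 16.00).
gusset: A = ½·80·52 = 2080.00, centroid at (48.67, 49.33).
ΣA = 9400.00 mm²
ΣAx̄ = (2200.00)(11.00) + (5120.00)(102.00) + (2080.00)(48.67) = 647666.67 mm³
ΣAȳ = (2200.00)(50.00) + (5120.00)(16.00) + (2080.00)(49.33) = 294533.33 mm³
x̄ = 647666.67 / 9400.00 = 68.90 mm
ȳ = 294533.33 / 9400.00 = 31.33 mm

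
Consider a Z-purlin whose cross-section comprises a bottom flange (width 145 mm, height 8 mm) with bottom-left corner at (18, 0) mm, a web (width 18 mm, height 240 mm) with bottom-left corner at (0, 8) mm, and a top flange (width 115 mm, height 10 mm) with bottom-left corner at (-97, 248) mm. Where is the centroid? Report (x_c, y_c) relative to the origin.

x_c = 14.85 mm, y_c = 127.99 mm

bottom flange: A = 145 × 8 = 1160.00, centroid at (90.50, 4.00).
web: A = 18 × 240 = 4320.00, centroid at (9.00, 128.00).
top flange: A = 115 × 10 = 1150.00, centroid at (-39.50, 253.00).
ΣA = 6630.00 mm²
ΣAx_c = (1160.00)(90.50) + (4320.00)(9.00) + (1150.00)(-39.50) = 98435.00 mm³
ΣAy_c = (1160.00)(4.00) + (4320.00)(128.00) + (1150.00)(253.00) = 848550.00 mm³
x_c = 98435.00 / 6630.00 = 14.85 mm
y_c = 848550.00 / 6630.00 = 127.99 mm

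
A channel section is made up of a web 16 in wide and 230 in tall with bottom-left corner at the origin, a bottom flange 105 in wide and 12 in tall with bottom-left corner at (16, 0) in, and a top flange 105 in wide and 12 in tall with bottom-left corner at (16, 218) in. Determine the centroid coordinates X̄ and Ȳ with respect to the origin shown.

web: A = 16 × 230 = 3680.00, centroid at (8.00, 115.00).
bottom flange: A = 105 × 12 = 1260.00, centroid at (68.50, 6.00).
top flange: A = 105 × 12 = 1260.00, centroid at (68.50, 224.00).
ΣA = 6200.00 in², ΣAX̄ = 202060.00 in³, ΣAȲ = 713000.00 in³.
X̄ = 202060.00/6200.00 = 32.59 in; Ȳ = 713000.00/6200.00 = 115.00 in.

X̄ = 32.59 in, Ȳ = 115.00 in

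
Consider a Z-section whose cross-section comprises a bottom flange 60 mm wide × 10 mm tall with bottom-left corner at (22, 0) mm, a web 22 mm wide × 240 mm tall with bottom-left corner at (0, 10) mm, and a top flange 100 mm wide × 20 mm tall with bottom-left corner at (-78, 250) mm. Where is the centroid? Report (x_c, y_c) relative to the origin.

x_c = 4.22 mm, y_c = 153.48 mm

bottom flange: A = 60 × 10 = 600.00, centroid at (52.00, 5.00).
web: A = 22 × 240 = 5280.00, centroid at (11.00, 130.00).
top flange: A = 100 × 20 = 2000.00, centroid at (-28.00, 260.00).
ΣA = 7880.00 mm²
ΣAx_c = (600.00)(52.00) + (5280.00)(11.00) + (2000.00)(-28.00) = 33280.00 mm³
ΣAy_c = (600.00)(5.00) + (5280.00)(130.00) + (2000.00)(260.00) = 1209400.00 mm³
x_c = 33280.00 / 7880.00 = 4.22 mm
y_c = 1209400.00 / 7880.00 = 153.48 mm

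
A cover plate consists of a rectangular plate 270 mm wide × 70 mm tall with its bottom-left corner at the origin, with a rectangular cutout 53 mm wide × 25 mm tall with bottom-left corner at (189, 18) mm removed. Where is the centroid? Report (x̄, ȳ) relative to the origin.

plate: A = 270 × 70 = 18900.00, centroid at (135.00, 35.00).
hole: A = −(53 × 25) = -1325.00, centroid at (215.50, 30.50).
ΣA = 17575.00 mm²
ΣAx̄ = (18900.00)(135.00) + (-1325.00)(215.50) = 2265962.50 mm³
ΣAȳ = (18900.00)(35.00) + (-1325.00)(30.50) = 621087.50 mm³
x̄ = 2265962.50 / 17575.00 = 128.93 mm
ȳ = 621087.50 / 17575.00 = 35.34 mm

x̄ = 128.93 mm, ȳ = 35.34 mm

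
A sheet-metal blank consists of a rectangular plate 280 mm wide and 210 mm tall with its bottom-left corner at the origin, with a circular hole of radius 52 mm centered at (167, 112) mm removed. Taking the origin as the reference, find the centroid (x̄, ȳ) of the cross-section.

plate: A = 280 × 210 = 58800.00, centroid at (140.00, 105.00).
hole: A = −π·52² = -8494.87, centroid at (167.00, 112.00).
ΣA = 50305.13 mm²
ΣAx̄ = (58800.00)(140.00) + (-8494.87)(167.00) = 6813357.29 mm³
ΣAȳ = (58800.00)(105.00) + (-8494.87)(112.00) = 5222574.95 mm³
x̄ = 6813357.29 / 50305.13 = 135.44 mm
ȳ = 5222574.95 / 50305.13 = 103.82 mm

x̄ = 135.44 mm, ȳ = 103.82 mm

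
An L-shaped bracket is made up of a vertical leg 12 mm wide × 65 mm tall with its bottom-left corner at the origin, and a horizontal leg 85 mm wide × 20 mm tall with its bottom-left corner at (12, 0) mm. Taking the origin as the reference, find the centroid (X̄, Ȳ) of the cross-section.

X̄ = 39.25 mm, Ȳ = 17.08 mm

Part | A | x̄ᵢ | ȳᵢ | A·x̄ᵢ | A·ȳᵢ
vertical leg | 780.00 | 6.00 | 32.50 | 4680.00 | 25350.00
horizontal leg | 1700.00 | 54.50 | 10.00 | 92650.00 | 17000.00
Σ | 2480.00 |  |  | 97330.00 | 42350.00
X̄ = 97330.00 / 2480.00 = 39.25 mm
Ȳ = 42350.00 / 2480.00 = 17.08 mm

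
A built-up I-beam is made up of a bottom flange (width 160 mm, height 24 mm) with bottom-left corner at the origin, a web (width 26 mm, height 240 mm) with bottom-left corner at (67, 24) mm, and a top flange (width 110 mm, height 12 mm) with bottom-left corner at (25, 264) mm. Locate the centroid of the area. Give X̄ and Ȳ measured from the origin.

bottom flange: A = 160 × 24 = 3840.00, centroid at (80.00, 12.00).
web: A = 26 × 240 = 6240.00, centroid at (80.00, 144.00).
top flange: A = 110 × 12 = 1320.00, centroid at (80.00, 270.00).
ΣA = 11400.00 mm²
ΣAX̄ = (3840.00)(80.00) + (6240.00)(80.00) + (1320.00)(80.00) = 912000.00 mm³
ΣAȲ = (3840.00)(12.00) + (6240.00)(144.00) + (1320.00)(270.00) = 1301040.00 mm³
X̄ = 912000.00 / 11400.00 = 80.00 mm
Ȳ = 1301040.00 / 11400.00 = 114.13 mm

X̄ = 80.00 mm, Ȳ = 114.13 mm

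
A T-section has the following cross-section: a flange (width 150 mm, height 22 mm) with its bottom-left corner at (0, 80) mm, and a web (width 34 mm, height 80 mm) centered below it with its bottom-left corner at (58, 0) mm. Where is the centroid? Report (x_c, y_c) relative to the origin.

Part | A | x̄ᵢ | ȳᵢ | A·x̄ᵢ | A·ȳᵢ
web | 2720.00 | 75.00 | 40.00 | 204000.00 | 108800.00
flange | 3300.00 | 75.00 | 91.00 | 247500.00 | 300300.00
Σ | 6020.00 |  |  | 451500.00 | 409100.00
x_c = 451500.00 / 6020.00 = 75.00 mm
y_c = 409100.00 / 6020.00 = 67.96 mm

x_c = 75.00 mm, y_c = 67.96 mm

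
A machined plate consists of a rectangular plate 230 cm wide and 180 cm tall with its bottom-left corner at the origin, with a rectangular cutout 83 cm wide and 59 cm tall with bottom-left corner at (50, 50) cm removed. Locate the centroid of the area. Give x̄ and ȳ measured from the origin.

Part | A | x̄ᵢ | ȳᵢ | A·x̄ᵢ | A·ȳᵢ
plate | 41400.00 | 115.00 | 90.00 | 4761000.00 | 3726000.00
hole | -4897.00 | 91.50 | 79.50 | -448075.50 | -389311.50
Σ | 36503.00 |  |  | 4312924.50 | 3336688.50
x̄ = 4312924.50 / 36503.00 = 118.15 cm
ȳ = 3336688.50 / 36503.00 = 91.41 cm

x̄ = 118.15 cm, ȳ = 91.41 cm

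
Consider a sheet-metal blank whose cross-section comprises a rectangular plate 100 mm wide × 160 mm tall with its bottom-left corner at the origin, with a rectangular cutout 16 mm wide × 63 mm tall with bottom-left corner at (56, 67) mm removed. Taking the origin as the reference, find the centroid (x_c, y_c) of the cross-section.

plate: A = 100 × 160 = 16000.00, centroid at (50.00, 80.00).
hole: A = −(16 × 63) = -1008.00, centroid at (64.00, 98.50).
ΣA = 14992.00 mm², ΣAx_c = 735488.00 mm³, ΣAy_c = 1180712.00 mm³.
x_c = 735488.00/14992.00 = 49.06 mm; y_c = 1180712.00/14992.00 = 78.76 mm.

x_c = 49.06 mm, y_c = 78.76 mm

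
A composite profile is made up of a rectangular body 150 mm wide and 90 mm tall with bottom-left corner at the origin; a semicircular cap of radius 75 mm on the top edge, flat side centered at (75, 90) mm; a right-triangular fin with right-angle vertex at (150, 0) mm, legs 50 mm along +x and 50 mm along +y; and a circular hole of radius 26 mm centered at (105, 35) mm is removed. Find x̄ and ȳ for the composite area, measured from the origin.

rectangular body: A = 150 × 90 = 13500.00, centroid at (75.00, 45.00).
semicircular top: A = ½π·75² = 8835.73, centroid at (75.00, 121.83).
triangular fin: A = ½·50·50 = 1250.00, centroid at (166.67, 16.67).
hole: A = −π·26² = -2123.72, centroid at (105.00, 35.00).
ΣA = 21462.01 mm², ΣAx̄ = 1660522.79 mm³, ΣAȳ = 1630468.89 mm³.
x̄ = 1660522.79/21462.01 = 77.37 mm; ȳ = 1630468.89/21462.01 = 75.97 mm.

x̄ = 77.37 mm, ȳ = 75.97 mm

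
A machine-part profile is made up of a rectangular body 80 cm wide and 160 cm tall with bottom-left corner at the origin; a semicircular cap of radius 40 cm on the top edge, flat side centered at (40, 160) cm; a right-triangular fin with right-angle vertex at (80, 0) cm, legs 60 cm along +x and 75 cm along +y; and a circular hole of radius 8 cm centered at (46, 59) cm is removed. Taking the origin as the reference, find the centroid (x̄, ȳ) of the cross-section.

rectangular body: A = 80 × 160 = 12800.00, centroid at (40.00, 80.00).
semicircular top: A = ½π·40² = 2513.27, centroid at (40.00, 176.98).
triangular fin: A = ½·60·75 = 2250.00, centroid at (100.00, 25.00).
hole: A = −π·8² = -201.06, centroid at (46.00, 59.00).
ΣA = 17362.21 cm²
ΣAx̄ = (12800.00)(40.00) + (2513.27)(40.00) + (2250.00)(100.00) + (-201.06)(46.00) = 828282.12 cm³
ΣAȳ = (12800.00)(80.00) + (2513.27)(176.98) + (2250.00)(25.00) + (-201.06)(59.00) = 1513177.87 cm³
x̄ = 828282.12 / 17362.21 = 47.71 cm
ȳ = 1513177.87 / 17362.21 = 87.15 cm

x̄ = 47.71 cm, ȳ = 87.15 cm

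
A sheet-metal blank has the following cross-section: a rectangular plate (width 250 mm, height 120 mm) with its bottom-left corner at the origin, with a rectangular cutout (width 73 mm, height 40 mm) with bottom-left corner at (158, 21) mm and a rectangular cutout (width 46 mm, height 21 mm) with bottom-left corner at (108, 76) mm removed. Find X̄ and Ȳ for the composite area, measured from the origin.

X̄ = 117.01 mm, Ȳ = 61.14 mm

Part | A | x̄ᵢ | ȳᵢ | A·x̄ᵢ | A·ȳᵢ
plate | 30000.00 | 125.00 | 60.00 | 3750000.00 | 1800000.00
hole 1 | -2920.00 | 194.50 | 41.00 | -567940.00 | -119720.00
hole 2 | -966.00 | 131.00 | 86.50 | -126546.00 | -83559.00
Σ | 26114.00 |  |  | 3055514.00 | 1596721.00
X̄ = 3055514.00 / 26114.00 = 117.01 mm
Ȳ = 1596721.00 / 26114.00 = 61.14 mm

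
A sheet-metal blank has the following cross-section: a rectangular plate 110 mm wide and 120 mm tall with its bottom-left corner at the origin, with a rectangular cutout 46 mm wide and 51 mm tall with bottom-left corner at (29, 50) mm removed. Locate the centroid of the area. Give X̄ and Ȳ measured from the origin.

Part | A | x̄ᵢ | ȳᵢ | A·x̄ᵢ | A·ȳᵢ
plate | 13200.00 | 55.00 | 60.00 | 726000.00 | 792000.00
hole | -2346.00 | 52.00 | 75.50 | -121992.00 | -177123.00
Σ | 10854.00 |  |  | 604008.00 | 614877.00
X̄ = 604008.00 / 10854.00 = 55.65 mm
Ȳ = 614877.00 / 10854.00 = 56.65 mm

X̄ = 55.65 mm, Ȳ = 56.65 mm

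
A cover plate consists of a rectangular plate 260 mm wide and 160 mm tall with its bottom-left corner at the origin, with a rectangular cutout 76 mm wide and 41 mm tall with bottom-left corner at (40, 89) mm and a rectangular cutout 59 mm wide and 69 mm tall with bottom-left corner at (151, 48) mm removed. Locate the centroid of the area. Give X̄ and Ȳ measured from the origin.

X̄ = 128.73 mm, Ȳ = 77.03 mm

plate: A = 260 × 160 = 41600.00, centroid at (130.00, 80.00).
hole 1: A = −(76 × 41) = -3116.00, centroid at (78.00, 109.50).
hole 2: A = −(59 × 69) = -4071.00, centroid at (180.50, 82.50).
ΣA = 34413.00 mm²
ΣAX̄ = (41600.00)(130.00) + (-3116.00)(78.00) + (-4071.00)(180.50) = 4430136.50 mm³
ΣAȲ = (41600.00)(80.00) + (-3116.00)(109.50) + (-4071.00)(82.50) = 2650940.50 mm³
X̄ = 4430136.50 / 34413.00 = 128.73 mm
Ȳ = 2650940.50 / 34413.00 = 77.03 mm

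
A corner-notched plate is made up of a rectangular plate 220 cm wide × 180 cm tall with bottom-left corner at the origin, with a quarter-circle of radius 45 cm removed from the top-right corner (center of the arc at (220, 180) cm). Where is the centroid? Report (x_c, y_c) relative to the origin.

x_c = 106.20 cm, y_c = 87.03 cm

plate: A = 220 × 180 = 39600.00, centroid at (110.00, 90.00).
removed quarter-circle: A = −¼π·45² = -1590.43, centroid at (200.90, 160.90).
ΣA = 38009.57 cm²
ΣAx_c = (39600.00)(110.00) + (-1590.43)(200.90) = 4036480.12 cm³
ΣAy_c = (39600.00)(90.00) + (-1590.43)(160.90) = 3308097.37 cm³
x_c = 4036480.12 / 38009.57 = 106.20 cm
y_c = 3308097.37 / 38009.57 = 87.03 cm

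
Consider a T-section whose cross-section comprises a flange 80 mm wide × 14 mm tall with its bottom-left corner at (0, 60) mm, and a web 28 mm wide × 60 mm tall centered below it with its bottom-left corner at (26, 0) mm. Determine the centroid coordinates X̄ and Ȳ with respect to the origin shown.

web: A = 28 × 60 = 1680.00, centroid at (40.00, 30.00).
flange: A = 80 × 14 = 1120.00, centroid at (40.00, 67.00).
ΣA = 2800.00 mm², ΣAX̄ = 112000.00 mm³, ΣAȲ = 125440.00 mm³.
X̄ = 112000.00/2800.00 = 40.00 mm; Ȳ = 125440.00/2800.00 = 44.80 mm.

X̄ = 40.00 mm, Ȳ = 44.80 mm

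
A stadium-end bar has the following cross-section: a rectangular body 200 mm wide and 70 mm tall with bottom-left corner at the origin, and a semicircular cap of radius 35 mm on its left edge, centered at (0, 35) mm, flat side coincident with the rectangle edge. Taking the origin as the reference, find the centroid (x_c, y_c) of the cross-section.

rectangular body: A = 200 × 70 = 14000.00, centroid at (100.00, 35.00).
semicircular end: A = ½π·35² = 1924.23, centroid at (-14.85, 35.00).
ΣA = 15924.23 mm²
ΣAx_c = (14000.00)(100.00) + (1924.23)(-14.85) = 1371416.67 mm³
ΣAy_c = (14000.00)(35.00) + (1924.23)(35.00) = 557347.89 mm³
x_c = 1371416.67 / 15924.23 = 86.12 mm
y_c = 557347.89 / 15924.23 = 35.00 mm

x_c = 86.12 mm, y_c = 35.00 mm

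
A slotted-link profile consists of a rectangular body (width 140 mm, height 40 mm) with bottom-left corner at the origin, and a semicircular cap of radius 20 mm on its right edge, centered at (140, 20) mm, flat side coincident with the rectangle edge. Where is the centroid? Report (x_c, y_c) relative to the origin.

rectangular body: A = 140 × 40 = 5600.00, centroid at (70.00, 20.00).
semicircular end: A = ½π·20² = 628.32, centroid at (148.49, 20.00).
ΣA = 6228.32 mm², ΣAx_c = 485297.93 mm³, ΣAy_c = 124566.37 mm³.
x_c = 485297.93/6228.32 = 77.92 mm; y_c = 124566.37/6228.32 = 20.00 mm.

x_c = 77.92 mm, y_c = 20.00 mm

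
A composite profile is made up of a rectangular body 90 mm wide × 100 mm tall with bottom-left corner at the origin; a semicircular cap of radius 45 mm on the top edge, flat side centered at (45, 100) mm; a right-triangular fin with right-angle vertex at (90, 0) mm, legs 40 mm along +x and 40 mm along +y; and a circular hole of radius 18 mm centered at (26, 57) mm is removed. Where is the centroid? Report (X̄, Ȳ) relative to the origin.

rectangular body: A = 90 × 100 = 9000.00, centroid at (45.00, 50.00).
semicircular top: A = ½π·45² = 3180.86, centroid at (45.00, 119.10).
triangular fin: A = ½·40·40 = 800.00, centroid at (103.33, 13.33).
hole: A = −π·18² = -1017.88, centroid at (26.00, 57.00).
ΣA = 11962.99 mm²
ΣAX̄ = (9000.00)(45.00) + (3180.86)(45.00) + (800.00)(103.33) + (-1017.88)(26.00) = 604340.71 mm³
ΣAȲ = (9000.00)(50.00) + (3180.86)(119.10) + (800.00)(13.33) + (-1017.88)(57.00) = 781483.99 mm³
X̄ = 604340.71 / 11962.99 = 50.52 mm
Ȳ = 781483.99 / 11962.99 = 65.33 mm

X̄ = 50.52 mm, Ȳ = 65.33 mm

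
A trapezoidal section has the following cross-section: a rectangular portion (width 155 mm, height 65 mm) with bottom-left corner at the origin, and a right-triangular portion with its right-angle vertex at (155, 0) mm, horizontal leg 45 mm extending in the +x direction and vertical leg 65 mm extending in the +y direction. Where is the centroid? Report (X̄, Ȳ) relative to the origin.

X̄ = 89.23 mm, Ȳ = 31.13 mm

Part | A | x̄ᵢ | ȳᵢ | A·x̄ᵢ | A·ȳᵢ
rectangular portion | 10075.00 | 77.50 | 32.50 | 780812.50 | 327437.50
triangular portion | 1462.50 | 170.00 | 21.67 | 248625.00 | 31687.50
Σ | 11537.50 |  |  | 1029437.50 | 359125.00
X̄ = 1029437.50 / 11537.50 = 89.23 mm
Ȳ = 359125.00 / 11537.50 = 31.13 mm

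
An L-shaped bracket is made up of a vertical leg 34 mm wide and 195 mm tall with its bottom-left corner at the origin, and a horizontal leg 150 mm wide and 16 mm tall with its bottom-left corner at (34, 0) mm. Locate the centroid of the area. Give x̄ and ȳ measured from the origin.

vertical leg: A = 34 × 195 = 6630.00, centroid at (17.00, 97.50).
horizontal leg: A = 150 × 16 = 2400.00, centroid at (109.00, 8.00).
ΣA = 9030.00 mm²
ΣAx̄ = (6630.00)(17.00) + (2400.00)(109.00) = 374310.00 mm³
ΣAȳ = (6630.00)(97.50) + (2400.00)(8.00) = 665625.00 mm³
x̄ = 374310.00 / 9030.00 = 41.45 mm
ȳ = 665625.00 / 9030.00 = 73.71 mm

x̄ = 41.45 mm, ȳ = 73.71 mm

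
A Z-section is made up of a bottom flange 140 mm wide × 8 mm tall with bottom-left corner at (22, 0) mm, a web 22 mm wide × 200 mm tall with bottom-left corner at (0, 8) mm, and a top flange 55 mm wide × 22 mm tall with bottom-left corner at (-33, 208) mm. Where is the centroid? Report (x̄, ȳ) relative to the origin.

x̄ = 21.51 mm, ȳ = 110.65 mm

bottom flange: A = 140 × 8 = 1120.00, centroid at (92.00, 4.00).
web: A = 22 × 200 = 4400.00, centroid at (11.00, 108.00).
top flange: A = 55 × 22 = 1210.00, centroid at (-5.50, 219.00).
ΣA = 6730.00 mm²
ΣAx̄ = (1120.00)(92.00) + (4400.00)(11.00) + (1210.00)(-5.50) = 144785.00 mm³
ΣAȳ = (1120.00)(4.00) + (4400.00)(108.00) + (1210.00)(219.00) = 744670.00 mm³
x̄ = 144785.00 / 6730.00 = 21.51 mm
ȳ = 744670.00 / 6730.00 = 110.65 mm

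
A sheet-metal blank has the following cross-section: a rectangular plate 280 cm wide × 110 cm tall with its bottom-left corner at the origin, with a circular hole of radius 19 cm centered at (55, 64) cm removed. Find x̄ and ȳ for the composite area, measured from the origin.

Part | A | x̄ᵢ | ȳᵢ | A·x̄ᵢ | A·ȳᵢ
plate | 30800.00 | 140.00 | 55.00 | 4312000.00 | 1694000.00
hole | -1134.11 | 55.00 | 64.00 | -62376.32 | -72583.36
Σ | 29665.89 |  |  | 4249623.68 | 1621416.64
x̄ = 4249623.68 / 29665.89 = 143.25 cm
ȳ = 1621416.64 / 29665.89 = 54.66 cm

x̄ = 143.25 cm, ȳ = 54.66 cm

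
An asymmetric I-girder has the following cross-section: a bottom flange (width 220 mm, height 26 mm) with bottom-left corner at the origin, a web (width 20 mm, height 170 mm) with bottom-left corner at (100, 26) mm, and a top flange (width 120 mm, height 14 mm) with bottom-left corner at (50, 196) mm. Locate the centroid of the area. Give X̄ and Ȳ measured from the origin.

bottom flange: A = 220 × 26 = 5720.00, centroid at (110.00, 13.00).
web: A = 20 × 170 = 3400.00, centroid at (110.00, 111.00).
top flange: A = 120 × 14 = 1680.00, centroid at (110.00, 203.00).
ΣA = 10800.00 mm²
ΣAX̄ = (5720.00)(110.00) + (3400.00)(110.00) + (1680.00)(110.00) = 1188000.00 mm³
ΣAȲ = (5720.00)(13.00) + (3400.00)(111.00) + (1680.00)(203.00) = 792800.00 mm³
X̄ = 1188000.00 / 10800.00 = 110.00 mm
Ȳ = 792800.00 / 10800.00 = 73.41 mm

X̄ = 110.00 mm, Ȳ = 73.41 mm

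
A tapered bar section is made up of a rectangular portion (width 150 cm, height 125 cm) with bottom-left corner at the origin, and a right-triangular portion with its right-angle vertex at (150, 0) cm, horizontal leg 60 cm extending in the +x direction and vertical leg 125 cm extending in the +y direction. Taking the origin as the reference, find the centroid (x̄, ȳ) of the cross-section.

x̄ = 90.83 cm, ȳ = 59.03 cm

Part | A | x̄ᵢ | ȳᵢ | A·x̄ᵢ | A·ȳᵢ
rectangular portion | 18750.00 | 75.00 | 62.50 | 1406250.00 | 1171875.00
triangular portion | 3750.00 | 170.00 | 41.67 | 637500.00 | 156250.00
Σ | 22500.00 |  |  | 2043750.00 | 1328125.00
x̄ = 2043750.00 / 22500.00 = 90.83 cm
ȳ = 1328125.00 / 22500.00 = 59.03 cm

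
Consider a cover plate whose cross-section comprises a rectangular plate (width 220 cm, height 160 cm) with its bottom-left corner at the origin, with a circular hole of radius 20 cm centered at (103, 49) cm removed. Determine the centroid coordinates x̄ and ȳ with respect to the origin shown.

x̄ = 110.26 cm, ȳ = 81.15 cm

plate: A = 220 × 160 = 35200.00, centroid at (110.00, 80.00).
hole: A = −π·20² = -1256.64, centroid at (103.00, 49.00).
ΣA = 33943.36 cm², ΣAx̄ = 3742566.38 cm³, ΣAȳ = 2754424.78 cm³.
x̄ = 3742566.38/33943.36 = 110.26 cm; ȳ = 2754424.78/33943.36 = 81.15 cm.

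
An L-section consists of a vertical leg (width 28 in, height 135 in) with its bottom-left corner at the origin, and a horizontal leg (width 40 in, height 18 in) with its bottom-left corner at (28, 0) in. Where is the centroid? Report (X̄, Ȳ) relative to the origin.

X̄ = 19.44 in, Ȳ = 58.14 in

vertical leg: A = 28 × 135 = 3780.00, centroid at (14.00, 67.50).
horizontal leg: A = 40 × 18 = 720.00, centroid at (48.00, 9.00).
ΣA = 4500.00 in²
ΣAX̄ = (3780.00)(14.00) + (720.00)(48.00) = 87480.00 in³
ΣAȲ = (3780.00)(67.50) + (720.00)(9.00) = 261630.00 in³
X̄ = 87480.00 / 4500.00 = 19.44 in
Ȳ = 261630.00 / 4500.00 = 58.14 in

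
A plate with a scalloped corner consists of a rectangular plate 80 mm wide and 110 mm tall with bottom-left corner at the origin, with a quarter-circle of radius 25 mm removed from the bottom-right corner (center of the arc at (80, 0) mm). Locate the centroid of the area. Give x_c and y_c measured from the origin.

x_c = 38.26 mm, y_c = 57.62 mm

plate: A = 80 × 110 = 8800.00, centroid at (40.00, 55.00).
removed quarter-circle: A = −¼π·25² = -490.87, centroid at (69.39, 10.61).
ΣA = 8309.13 mm²
ΣAx_c = (8800.00)(40.00) + (-490.87)(69.39) = 317938.43 mm³
ΣAy_c = (8800.00)(55.00) + (-490.87)(10.61) = 478791.67 mm³
x_c = 317938.43 / 8309.13 = 38.26 mm
y_c = 478791.67 / 8309.13 = 57.62 mm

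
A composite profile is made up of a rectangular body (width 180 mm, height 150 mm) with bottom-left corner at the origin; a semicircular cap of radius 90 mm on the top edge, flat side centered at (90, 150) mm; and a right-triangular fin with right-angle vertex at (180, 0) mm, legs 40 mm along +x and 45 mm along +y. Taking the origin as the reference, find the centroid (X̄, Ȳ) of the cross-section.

X̄ = 92.29 mm, Ȳ = 109.12 mm

Part | A | x̄ᵢ | ȳᵢ | A·x̄ᵢ | A·ȳᵢ
rectangular body | 27000.00 | 90.00 | 75.00 | 2430000.00 | 2025000.00
semicircular top | 12723.45 | 90.00 | 188.20 | 1145110.52 | 2394517.54
triangular fin | 900.00 | 193.33 | 15.00 | 174000.00 | 13500.00
Σ | 40623.45 |  |  | 3749110.52 | 4433017.54
X̄ = 3749110.52 / 40623.45 = 92.29 mm
Ȳ = 4433017.54 / 40623.45 = 109.12 mm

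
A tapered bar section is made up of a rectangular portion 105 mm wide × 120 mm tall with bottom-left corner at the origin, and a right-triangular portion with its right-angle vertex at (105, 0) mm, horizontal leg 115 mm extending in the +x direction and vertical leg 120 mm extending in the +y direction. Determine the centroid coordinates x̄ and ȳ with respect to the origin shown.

rectangular portion: A = 105 × 120 = 12600.00, centroid at (52.50, 60.00).
triangular portion: A = ½·115·120 = 6900.00, centroid at (143.33, 40.00).
ΣA = 19500.00 mm²
ΣAx̄ = (12600.00)(52.50) + (6900.00)(143.33) = 1650500.00 mm³
ΣAȳ = (12600.00)(60.00) + (6900.00)(40.00) = 1032000.00 mm³
x̄ = 1650500.00 / 19500.00 = 84.64 mm
ȳ = 1032000.00 / 19500.00 = 52.92 mm

x̄ = 84.64 mm, ȳ = 52.92 mm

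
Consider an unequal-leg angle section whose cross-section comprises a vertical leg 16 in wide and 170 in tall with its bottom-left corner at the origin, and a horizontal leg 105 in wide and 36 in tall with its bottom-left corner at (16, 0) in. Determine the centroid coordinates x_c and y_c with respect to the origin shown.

vertical leg: A = 16 × 170 = 2720.00, centroid at (8.00, 85.00).
horizontal leg: A = 105 × 36 = 3780.00, centroid at (68.50, 18.00).
ΣA = 6500.00 in²
ΣAx_c = (2720.00)(8.00) + (3780.00)(68.50) = 280690.00 in³
ΣAy_c = (2720.00)(85.00) + (3780.00)(18.00) = 299240.00 in³
x_c = 280690.00 / 6500.00 = 43.18 in
y_c = 299240.00 / 6500.00 = 46.04 in

x_c = 43.18 in, y_c = 46.04 in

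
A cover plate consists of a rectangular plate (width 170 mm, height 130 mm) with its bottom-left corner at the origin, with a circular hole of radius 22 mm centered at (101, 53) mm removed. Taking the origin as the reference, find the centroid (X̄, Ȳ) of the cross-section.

Part | A | x̄ᵢ | ȳᵢ | A·x̄ᵢ | A·ȳᵢ
plate | 22100.00 | 85.00 | 65.00 | 1878500.00 | 1436500.00
hole | -1520.53 | 101.00 | 53.00 | -153573.62 | -80588.13
Σ | 20579.47 |  |  | 1724926.38 | 1355911.87
X̄ = 1724926.38 / 20579.47 = 83.82 mm
Ȳ = 1355911.87 / 20579.47 = 65.89 mm

X̄ = 83.82 mm, Ȳ = 65.89 mm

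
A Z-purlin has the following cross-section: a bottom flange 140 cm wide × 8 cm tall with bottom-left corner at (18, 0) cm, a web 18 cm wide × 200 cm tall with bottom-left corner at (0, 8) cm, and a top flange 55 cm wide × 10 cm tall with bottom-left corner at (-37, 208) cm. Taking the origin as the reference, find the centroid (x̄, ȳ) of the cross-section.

x̄ = 23.86 cm, ȳ = 96.86 cm

bottom flange: A = 140 × 8 = 1120.00, centroid at (88.00, 4.00).
web: A = 18 × 200 = 3600.00, centroid at (9.00, 108.00).
top flange: A = 55 × 10 = 550.00, centroid at (-9.50, 213.00).
ΣA = 5270.00 cm²
ΣAx̄ = (1120.00)(88.00) + (3600.00)(9.00) + (550.00)(-9.50) = 125735.00 cm³
ΣAȳ = (1120.00)(4.00) + (3600.00)(108.00) + (550.00)(213.00) = 510430.00 cm³
x̄ = 125735.00 / 5270.00 = 23.86 cm
ȳ = 510430.00 / 5270.00 = 96.86 cm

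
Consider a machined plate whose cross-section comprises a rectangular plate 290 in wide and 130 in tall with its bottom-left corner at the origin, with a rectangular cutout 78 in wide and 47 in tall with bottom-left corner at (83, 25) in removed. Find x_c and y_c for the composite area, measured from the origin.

x_c = 147.48 in, y_c = 66.78 in

Part | A | x̄ᵢ | ȳᵢ | A·x̄ᵢ | A·ȳᵢ
plate | 37700.00 | 145.00 | 65.00 | 5466500.00 | 2450500.00
hole | -3666.00 | 122.00 | 48.50 | -447252.00 | -177801.00
Σ | 34034.00 |  |  | 5019248.00 | 2272699.00
x_c = 5019248.00 / 34034.00 = 147.48 in
y_c = 2272699.00 / 34034.00 = 66.78 in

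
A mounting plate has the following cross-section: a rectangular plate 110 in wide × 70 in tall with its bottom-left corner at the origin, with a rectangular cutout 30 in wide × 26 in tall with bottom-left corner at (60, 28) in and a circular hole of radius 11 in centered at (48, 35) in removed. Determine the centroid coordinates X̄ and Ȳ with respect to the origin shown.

X̄ = 53.02 in, Ȳ = 34.28 in

Part | A | x̄ᵢ | ȳᵢ | A·x̄ᵢ | A·ȳᵢ
plate | 7700.00 | 55.00 | 35.00 | 423500.00 | 269500.00
hole 1 | -780.00 | 75.00 | 41.00 | -58500.00 | -31980.00
hole 2 | -380.13 | 48.00 | 35.00 | -18246.37 | -13304.64
Σ | 6539.87 |  |  | 346753.63 | 224215.36
X̄ = 346753.63 / 6539.87 = 53.02 in
Ȳ = 224215.36 / 6539.87 = 34.28 in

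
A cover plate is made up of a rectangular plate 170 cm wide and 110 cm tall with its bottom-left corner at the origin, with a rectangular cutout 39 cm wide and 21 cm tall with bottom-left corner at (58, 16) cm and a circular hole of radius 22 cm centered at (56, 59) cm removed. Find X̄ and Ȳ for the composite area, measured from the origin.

X̄ = 88.07 cm, Ȳ = 56.05 cm

plate: A = 170 × 110 = 18700.00, centroid at (85.00, 55.00).
hole 1: A = −(39 × 21) = -819.00, centroid at (77.50, 26.50).
hole 2: A = −π·22² = -1520.53, centroid at (56.00, 59.00).
ΣA = 16360.47 cm²
ΣAX̄ = (18700.00)(85.00) + (-819.00)(77.50) + (-1520.53)(56.00) = 1440877.77 cm³
ΣAȲ = (18700.00)(55.00) + (-819.00)(26.50) + (-1520.53)(59.00) = 917085.18 cm³
X̄ = 1440877.77 / 16360.47 = 88.07 cm
Ȳ = 917085.18 / 16360.47 = 56.05 cm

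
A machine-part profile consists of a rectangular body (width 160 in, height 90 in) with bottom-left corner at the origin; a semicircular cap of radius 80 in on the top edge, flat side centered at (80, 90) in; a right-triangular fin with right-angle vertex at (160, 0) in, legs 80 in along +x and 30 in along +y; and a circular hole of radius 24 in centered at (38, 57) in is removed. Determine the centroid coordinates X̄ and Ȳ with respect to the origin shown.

rectangular body: A = 160 × 90 = 14400.00, centroid at (80.00, 45.00).
semicircular top: A = ½π·80² = 10053.10, centroid at (80.00, 123.95).
triangular fin: A = ½·80·30 = 1200.00, centroid at (186.67, 10.00).
hole: A = −π·24² = -1809.56, centroid at (38.00, 57.00).
ΣA = 23843.54 in²
ΣAX̄ = (14400.00)(80.00) + (10053.10)(80.00) + (1200.00)(186.67) + (-1809.56)(38.00) = 2111484.54 in³
ΣAȲ = (14400.00)(45.00) + (10053.10)(123.95) + (1200.00)(10.00) + (-1809.56)(57.00) = 1802967.25 in³
X̄ = 2111484.54 / 23843.54 = 88.56 in
Ȳ = 1802967.25 / 23843.54 = 75.62 in

X̄ = 88.56 in, Ȳ = 75.62 in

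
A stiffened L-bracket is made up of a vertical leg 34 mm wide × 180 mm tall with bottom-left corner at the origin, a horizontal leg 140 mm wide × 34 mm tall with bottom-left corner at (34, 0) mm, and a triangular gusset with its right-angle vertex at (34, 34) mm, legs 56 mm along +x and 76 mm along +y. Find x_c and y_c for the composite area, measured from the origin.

Part | A | x̄ᵢ | ȳᵢ | A·x̄ᵢ | A·ȳᵢ
vertical leg | 6120.00 | 17.00 | 90.00 | 104040.00 | 550800.00
horizontal leg | 4760.00 | 104.00 | 17.00 | 495040.00 | 80920.00
gusset | 2128.00 | 52.67 | 59.33 | 112074.67 | 126261.33
Σ | 13008.00 |  |  | 711154.67 | 757981.33
x_c = 711154.67 / 13008.00 = 54.67 mm
y_c = 757981.33 / 13008.00 = 58.27 mm

x_c = 54.67 mm, y_c = 58.27 mm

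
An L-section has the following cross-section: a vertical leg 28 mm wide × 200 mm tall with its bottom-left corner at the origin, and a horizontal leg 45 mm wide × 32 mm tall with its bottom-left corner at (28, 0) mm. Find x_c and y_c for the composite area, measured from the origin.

x_c = 21.47 mm, y_c = 82.82 mm

vertical leg: A = 28 × 200 = 5600.00, centroid at (14.00, 100.00).
horizontal leg: A = 45 × 32 = 1440.00, centroid at (50.50, 16.00).
ΣA = 7040.00 mm²
ΣAx_c = (5600.00)(14.00) + (1440.00)(50.50) = 151120.00 mm³
ΣAy_c = (5600.00)(100.00) + (1440.00)(16.00) = 583040.00 mm³
x_c = 151120.00 / 7040.00 = 21.47 mm
y_c = 583040.00 / 7040.00 = 82.82 mm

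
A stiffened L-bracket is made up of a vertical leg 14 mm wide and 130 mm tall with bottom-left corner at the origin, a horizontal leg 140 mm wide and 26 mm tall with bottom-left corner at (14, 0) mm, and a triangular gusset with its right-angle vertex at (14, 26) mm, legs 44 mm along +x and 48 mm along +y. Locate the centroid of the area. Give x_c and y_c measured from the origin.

vertical leg: A = 14 × 130 = 1820.00, centroid at (7.00, 65.00).
horizontal leg: A = 140 × 26 = 3640.00, centroid at (84.00, 13.00).
gusset: A = ½·44·48 = 1056.00, centroid at (28.67, 42.00).
ΣA = 6516.00 mm², ΣAx_c = 348772.00 mm³, ΣAy_c = 209972.00 mm³.
x_c = 348772.00/6516.00 = 53.53 mm; y_c = 209972.00/6516.00 = 32.22 mm.

x_c = 53.53 mm, y_c = 32.22 mm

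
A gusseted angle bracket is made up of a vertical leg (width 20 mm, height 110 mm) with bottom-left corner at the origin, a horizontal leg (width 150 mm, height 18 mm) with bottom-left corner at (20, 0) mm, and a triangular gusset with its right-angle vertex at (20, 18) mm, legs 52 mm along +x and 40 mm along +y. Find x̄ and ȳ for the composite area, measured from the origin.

x̄ = 53.42 mm, ȳ = 29.95 mm

Part | A | x̄ᵢ | ȳᵢ | A·x̄ᵢ | A·ȳᵢ
vertical leg | 2200.00 | 10.00 | 55.00 | 22000.00 | 121000.00
horizontal leg | 2700.00 | 95.00 | 9.00 | 256500.00 | 24300.00
gusset | 1040.00 | 37.33 | 31.33 | 38826.67 | 32586.67
Σ | 5940.00 |  |  | 317326.67 | 177886.67
x̄ = 317326.67 / 5940.00 = 53.42 mm
ȳ = 177886.67 / 5940.00 = 29.95 mm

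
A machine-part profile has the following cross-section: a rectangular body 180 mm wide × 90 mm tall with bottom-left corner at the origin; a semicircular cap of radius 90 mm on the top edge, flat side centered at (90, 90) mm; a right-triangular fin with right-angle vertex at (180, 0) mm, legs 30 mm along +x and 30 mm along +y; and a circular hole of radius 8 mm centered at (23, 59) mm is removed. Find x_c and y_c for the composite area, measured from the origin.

x_c = 92.00 mm, y_c = 80.65 mm

rectangular body: A = 180 × 90 = 16200.00, centroid at (90.00, 45.00).
semicircular top: A = ½π·90² = 12723.45, centroid at (90.00, 128.20).
triangular fin: A = ½·30·30 = 450.00, centroid at (190.00, 10.00).
hole: A = −π·8² = -201.06, centroid at (23.00, 59.00).
ΣA = 29172.39 mm², ΣAx_c = 2683986.10 mm³, ΣAy_c = 2352747.87 mm³.
x_c = 2683986.10/29172.39 = 92.00 mm; y_c = 2352747.87/29172.39 = 80.65 mm.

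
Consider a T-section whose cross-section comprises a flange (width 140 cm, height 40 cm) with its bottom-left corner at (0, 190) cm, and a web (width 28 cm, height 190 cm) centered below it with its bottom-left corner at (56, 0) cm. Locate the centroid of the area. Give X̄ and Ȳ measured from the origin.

Part | A | x̄ᵢ | ȳᵢ | A·x̄ᵢ | A·ȳᵢ
web | 5320.00 | 70.00 | 95.00 | 372400.00 | 505400.00
flange | 5600.00 | 70.00 | 210.00 | 392000.00 | 1176000.00
Σ | 10920.00 |  |  | 764400.00 | 1681400.00
X̄ = 764400.00 / 10920.00 = 70.00 cm
Ȳ = 1681400.00 / 10920.00 = 153.97 cm

X̄ = 70.00 cm, Ȳ = 153.97 cm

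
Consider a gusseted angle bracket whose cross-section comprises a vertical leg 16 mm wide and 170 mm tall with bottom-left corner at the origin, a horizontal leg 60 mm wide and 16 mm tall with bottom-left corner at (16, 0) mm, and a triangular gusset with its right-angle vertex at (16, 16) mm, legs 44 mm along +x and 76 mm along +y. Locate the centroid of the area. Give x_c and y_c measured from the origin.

Part | A | x̄ᵢ | ȳᵢ | A·x̄ᵢ | A·ȳᵢ
vertical leg | 2720.00 | 8.00 | 85.00 | 21760.00 | 231200.00
horizontal leg | 960.00 | 46.00 | 8.00 | 44160.00 | 7680.00
gusset | 1672.00 | 30.67 | 41.33 | 51274.67 | 69109.33
Σ | 5352.00 |  |  | 117194.67 | 307989.33
x_c = 117194.67 / 5352.00 = 21.90 mm
y_c = 307989.33 / 5352.00 = 57.55 mm

x_c = 21.90 mm, y_c = 57.55 mm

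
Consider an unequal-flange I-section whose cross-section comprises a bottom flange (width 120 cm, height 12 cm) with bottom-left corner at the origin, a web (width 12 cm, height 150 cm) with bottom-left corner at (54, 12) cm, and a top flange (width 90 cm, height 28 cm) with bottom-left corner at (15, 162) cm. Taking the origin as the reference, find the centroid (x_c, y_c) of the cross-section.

bottom flange: A = 120 × 12 = 1440.00, centroid at (60.00, 6.00).
web: A = 12 × 150 = 1800.00, centroid at (60.00, 87.00).
top flange: A = 90 × 28 = 2520.00, centroid at (60.00, 176.00).
ΣA = 5760.00 cm²
ΣAx_c = (1440.00)(60.00) + (1800.00)(60.00) + (2520.00)(60.00) = 345600.00 cm³
ΣAy_c = (1440.00)(6.00) + (1800.00)(87.00) + (2520.00)(176.00) = 608760.00 cm³
x_c = 345600.00 / 5760.00 = 60.00 cm
y_c = 608760.00 / 5760.00 = 105.69 cm

x_c = 60.00 cm, y_c = 105.69 cm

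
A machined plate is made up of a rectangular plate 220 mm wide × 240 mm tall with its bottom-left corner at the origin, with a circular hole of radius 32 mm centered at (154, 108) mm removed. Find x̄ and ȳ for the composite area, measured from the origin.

x̄ = 107.15 mm, ȳ = 120.78 mm

plate: A = 220 × 240 = 52800.00, centroid at (110.00, 120.00).
hole: A = −π·32² = -3216.99, centroid at (154.00, 108.00).
ΣA = 49583.01 mm²
ΣAx̄ = (52800.00)(110.00) + (-3216.99)(154.00) = 5312583.40 mm³
ΣAȳ = (52800.00)(120.00) + (-3216.99)(108.00) = 5988564.99 mm³
x̄ = 5312583.40 / 49583.01 = 107.15 mm
ȳ = 5988564.99 / 49583.01 = 120.78 mm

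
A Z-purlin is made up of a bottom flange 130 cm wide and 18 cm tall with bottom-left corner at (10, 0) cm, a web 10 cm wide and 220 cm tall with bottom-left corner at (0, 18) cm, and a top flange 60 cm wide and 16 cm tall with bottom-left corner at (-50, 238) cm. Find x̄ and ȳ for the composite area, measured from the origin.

bottom flange: A = 130 × 18 = 2340.00, centroid at (75.00, 9.00).
web: A = 10 × 220 = 2200.00, centroid at (5.00, 128.00).
top flange: A = 60 × 16 = 960.00, centroid at (-20.00, 246.00).
ΣA = 5500.00 cm², ΣAx̄ = 167300.00 cm³, ΣAȳ = 538820.00 cm³.
x̄ = 167300.00/5500.00 = 30.42 cm; ȳ = 538820.00/5500.00 = 97.97 cm.

x̄ = 30.42 cm, ȳ = 97.97 cm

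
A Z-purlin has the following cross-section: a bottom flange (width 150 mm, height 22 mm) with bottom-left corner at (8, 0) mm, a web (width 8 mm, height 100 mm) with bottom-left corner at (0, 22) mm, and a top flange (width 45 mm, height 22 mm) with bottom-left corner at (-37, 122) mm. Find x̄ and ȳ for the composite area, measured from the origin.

x̄ = 51.62 mm, ȳ = 44.32 mm

Part | A | x̄ᵢ | ȳᵢ | A·x̄ᵢ | A·ȳᵢ
bottom flange | 3300.00 | 83.00 | 11.00 | 273900.00 | 36300.00
web | 800.00 | 4.00 | 72.00 | 3200.00 | 57600.00
top flange | 990.00 | -14.50 | 133.00 | -14355.00 | 131670.00
Σ | 5090.00 |  |  | 262745.00 | 225570.00
x̄ = 262745.00 / 5090.00 = 51.62 mm
ȳ = 225570.00 / 5090.00 = 44.32 mm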